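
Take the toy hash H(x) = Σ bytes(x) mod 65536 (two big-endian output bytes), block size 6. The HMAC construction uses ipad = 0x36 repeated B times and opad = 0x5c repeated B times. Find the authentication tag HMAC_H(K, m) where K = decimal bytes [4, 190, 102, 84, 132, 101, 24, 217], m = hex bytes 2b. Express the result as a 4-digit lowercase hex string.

0272

Key decimal bytes [4, 190, 102, 84, 132, 101, 24, 217] = 04 be 66 54 84 65 18 d9 is 8 bytes > B = 6, so hash it first: H(key) = 03 56, then zero-pad to 6 bytes: K' = 03 56 00 00 00 00.
K' ⊕ ipad = 35 60 36 36 36 36.  K' ⊕ opad = 5f 0a 5c 5c 5c 5c.
Inner input = (K'⊕ipad) ∥ m = 35 60 36 36 36 36 ∥ 2b.
Inner hash: sum = 53+96+54+54+54+54+43 = 408 → 01 98.
Outer input = (K'⊕opad) ∥ inner = 5f 0a 5c 5c 5c 5c ∥ 01 98.
Outer hash (tag): sum = 95+10+92+92+92+92+1+152 = 626 → 02 72.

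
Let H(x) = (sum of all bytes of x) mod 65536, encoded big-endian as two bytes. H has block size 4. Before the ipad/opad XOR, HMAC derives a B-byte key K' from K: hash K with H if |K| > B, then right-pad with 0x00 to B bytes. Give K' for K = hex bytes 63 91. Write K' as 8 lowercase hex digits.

63910000

Key hex bytes 63 91 is 2 bytes ≤ B = 4; zero-pad to 4 bytes: K' = 63 91 00 00.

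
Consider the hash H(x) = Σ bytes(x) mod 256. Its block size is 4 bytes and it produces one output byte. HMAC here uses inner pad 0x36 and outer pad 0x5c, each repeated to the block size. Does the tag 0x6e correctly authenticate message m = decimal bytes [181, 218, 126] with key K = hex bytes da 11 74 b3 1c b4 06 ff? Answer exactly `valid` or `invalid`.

Key hex bytes da 11 74 b3 1c b4 06 ff is 8 bytes > B = 4, so hash it first: H(key) = e7, then zero-pad to 4 bytes: K' = e7 00 00 00.
K' ⊕ ipad = d1 36 36 36; K' ⊕ opad = bb 5c 5c 5c.
Inner hash: sum = 209+54+54+54+181+218+126 = 896; mod 256 = 128 → 80.
Outer hash (recomputed tag): sum = 187+92+92+92+128 = 591; mod 256 = 79 → 4f.
Recomputed tag = 4f; claimed = 6e → mismatch.

invalid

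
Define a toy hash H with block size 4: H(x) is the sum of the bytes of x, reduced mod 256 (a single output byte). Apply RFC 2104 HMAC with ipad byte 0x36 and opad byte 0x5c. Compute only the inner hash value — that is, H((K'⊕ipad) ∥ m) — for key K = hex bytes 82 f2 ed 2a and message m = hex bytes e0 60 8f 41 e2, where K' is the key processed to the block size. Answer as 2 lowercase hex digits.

Key hex bytes 82 f2 ed 2a is exactly B = 4 bytes: K' = 82 f2 ed 2a.
K' ⊕ ipad = b4 c4 db 1c.
Inner input = b4 c4 db 1c ∥ e0 60 8f 41 e2.
Inner hash: sum = 180+196+219+28+224+96+143+65+226 = 1377; mod 256 = 97 → 61.

61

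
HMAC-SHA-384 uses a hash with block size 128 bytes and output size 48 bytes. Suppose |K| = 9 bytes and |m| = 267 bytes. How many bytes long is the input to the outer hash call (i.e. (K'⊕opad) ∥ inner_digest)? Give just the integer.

176

Key is 9 ≤ 128 bytes, zero-padded: |K'| = 128.
Outer input = (K'⊕opad) ∥ H(inner) → 128 + 48 = 176 bytes.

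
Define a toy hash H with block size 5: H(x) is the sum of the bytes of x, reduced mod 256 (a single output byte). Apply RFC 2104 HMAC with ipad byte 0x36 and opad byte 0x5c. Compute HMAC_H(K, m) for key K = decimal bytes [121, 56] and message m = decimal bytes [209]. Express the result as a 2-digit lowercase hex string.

Key decimal bytes [121, 56] = 79 38 is 2 bytes ≤ B = 5; zero-pad to 5 bytes: K' = 79 38 00 00 00.
K' ⊕ ipad = 4f 0e 36 36 36.  K' ⊕ opad = 25 64 5c 5c 5c.
Inner input = (K'⊕ipad) ∥ m = 4f 0e 36 36 36 ∥ d1.
Inner hash: sum = 79+14+54+54+54+209 = 464; mod 256 = 208 → d0.
Outer input = (K'⊕opad) ∥ inner = 25 64 5c 5c 5c ∥ d0.
Outer hash (tag): sum = 37+100+92+92+92+208 = 621; mod 256 = 109 → 6d.

6d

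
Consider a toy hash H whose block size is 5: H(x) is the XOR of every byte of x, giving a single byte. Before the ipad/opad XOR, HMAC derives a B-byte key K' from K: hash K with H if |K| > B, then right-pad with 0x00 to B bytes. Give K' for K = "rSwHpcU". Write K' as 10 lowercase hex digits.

5800000000

|K| = 7 > B = 5, so first hash the key.
H(K): XOR 72⊕53⊕77⊕48⊕70⊕63⊕55 = 58.
Zero-pad H(K) = 58 to 5 bytes: K' = 58 00 00 00 00.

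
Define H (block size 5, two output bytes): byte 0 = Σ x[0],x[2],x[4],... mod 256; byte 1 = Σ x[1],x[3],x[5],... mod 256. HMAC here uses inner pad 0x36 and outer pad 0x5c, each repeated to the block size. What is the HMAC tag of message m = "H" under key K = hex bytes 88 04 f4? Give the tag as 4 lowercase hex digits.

Key hex bytes 88 04 f4 is 3 bytes ≤ B = 5; zero-pad to 5 bytes: K' = 88 04 f4 00 00.
K' ⊕ ipad = be 32 c2 36 36.  K' ⊕ opad = d4 58 a8 5c 5c.
Inner input = (K'⊕ipad) ∥ m = be 32 c2 36 36 ∥ 48.
Inner hash: even-index sum = 438 mod 256 = 182; odd-index sum = 176 mod 256 = 176 → b6 b0.
Outer input = (K'⊕opad) ∥ inner = d4 58 a8 5c 5c ∥ b6 b0.
Outer hash (tag): even-index sum = 648 mod 256 = 136; odd-index sum = 362 mod 256 = 106 → 88 6a.

886a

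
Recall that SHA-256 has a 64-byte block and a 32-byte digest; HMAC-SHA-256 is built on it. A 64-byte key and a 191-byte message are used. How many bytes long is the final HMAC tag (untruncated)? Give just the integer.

The tag is one SHA-256 digest: 32 bytes.

32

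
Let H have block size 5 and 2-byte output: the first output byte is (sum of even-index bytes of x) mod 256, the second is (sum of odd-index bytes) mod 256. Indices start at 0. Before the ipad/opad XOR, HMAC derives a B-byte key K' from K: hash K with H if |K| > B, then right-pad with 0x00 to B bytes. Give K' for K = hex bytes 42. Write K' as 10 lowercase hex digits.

4200000000

Key hex bytes 42 is 1 byte ≤ B = 5; zero-pad to 5 bytes: K' = 42 00 00 00 00.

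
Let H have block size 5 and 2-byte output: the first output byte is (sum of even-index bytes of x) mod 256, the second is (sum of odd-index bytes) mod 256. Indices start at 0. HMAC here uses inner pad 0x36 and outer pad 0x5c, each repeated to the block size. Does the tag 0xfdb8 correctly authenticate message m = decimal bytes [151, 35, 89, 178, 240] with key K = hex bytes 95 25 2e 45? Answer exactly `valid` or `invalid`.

invalid

Key hex bytes 95 25 2e 45 is 4 bytes ≤ B = 5; zero-pad to 5 bytes: K' = 95 25 2e 45 00.
K' ⊕ ipad = a3 13 18 73 36; K' ⊕ opad = c9 79 72 19 5c.
Inner hash: even-index sum = 454 mod 256 = 198; odd-index sum = 614 mod 256 = 102 → c6 66.
Outer hash (recomputed tag): even-index sum = 509 mod 256 = 253; odd-index sum = 344 mod 256 = 88 → fd 58.
Recomputed tag = fd58; claimed = fdb8 → mismatch.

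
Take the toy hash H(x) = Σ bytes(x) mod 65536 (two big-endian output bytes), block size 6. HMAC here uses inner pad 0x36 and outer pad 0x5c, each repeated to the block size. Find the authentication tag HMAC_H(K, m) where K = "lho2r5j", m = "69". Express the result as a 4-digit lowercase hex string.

Key "lho2r5j" = 6c 68 6f 32 72 35 6a is 7 bytes > B = 6, so hash it first: H(key) = 02 86, then zero-pad to 6 bytes: K' = 02 86 00 00 00 00.
K' ⊕ ipad = 34 b0 36 36 36 36.  K' ⊕ opad = 5e da 5c 5c 5c 5c.
Inner input = (K'⊕ipad) ∥ m = 34 b0 36 36 36 36 ∥ 36 39.
Inner hash: sum = 52+176+54+54+54+54+54+57 = 555 → 02 2b.
Outer input = (K'⊕opad) ∥ inner = 5e da 5c 5c 5c 5c ∥ 02 2b.
Outer hash (tag): sum = 94+218+92+92+92+92+2+43 = 725 → 02 d5.

02d5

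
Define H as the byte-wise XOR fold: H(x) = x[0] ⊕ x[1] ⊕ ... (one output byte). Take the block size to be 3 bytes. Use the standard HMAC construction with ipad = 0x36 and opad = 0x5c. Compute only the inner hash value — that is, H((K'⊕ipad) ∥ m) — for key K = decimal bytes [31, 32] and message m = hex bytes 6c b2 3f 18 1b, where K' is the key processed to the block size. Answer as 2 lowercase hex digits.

Key decimal bytes [31, 32] = 1f 20 is 2 bytes ≤ B = 3; zero-pad to 3 bytes: K' = 1f 20 00.
K' ⊕ ipad = 29 16 36.
Inner input = 29 16 36 ∥ 6c b2 3f 18 1b.
Inner hash: XOR 29⊕16⊕36⊕6c⊕b2⊕3f⊕18⊕1b = eb.

eb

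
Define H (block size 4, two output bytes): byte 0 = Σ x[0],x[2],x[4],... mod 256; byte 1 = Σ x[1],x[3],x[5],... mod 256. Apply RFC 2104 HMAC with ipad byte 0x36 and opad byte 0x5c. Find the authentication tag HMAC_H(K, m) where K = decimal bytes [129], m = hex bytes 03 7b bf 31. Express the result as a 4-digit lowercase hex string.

e8d0

Key decimal bytes [129] = 81 is 1 byte ≤ B = 4; zero-pad to 4 bytes: K' = 81 00 00 00.
K' ⊕ ipad = b7 36 36 36.  K' ⊕ opad = dd 5c 5c 5c.
Inner input = (K'⊕ipad) ∥ m = b7 36 36 36 ∥ 03 7b bf 31.
Inner hash: even-index sum = 431 mod 256 = 175; odd-index sum = 280 mod 256 = 24 → af 18.
Outer input = (K'⊕opad) ∥ inner = dd 5c 5c 5c ∥ af 18.
Outer hash (tag): even-index sum = 488 mod 256 = 232; odd-index sum = 208 mod 256 = 208 → e8 d0.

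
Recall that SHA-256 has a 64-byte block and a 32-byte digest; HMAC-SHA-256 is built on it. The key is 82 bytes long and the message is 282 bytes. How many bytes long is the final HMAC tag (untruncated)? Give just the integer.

The tag is one SHA-256 digest: 32 bytes.

32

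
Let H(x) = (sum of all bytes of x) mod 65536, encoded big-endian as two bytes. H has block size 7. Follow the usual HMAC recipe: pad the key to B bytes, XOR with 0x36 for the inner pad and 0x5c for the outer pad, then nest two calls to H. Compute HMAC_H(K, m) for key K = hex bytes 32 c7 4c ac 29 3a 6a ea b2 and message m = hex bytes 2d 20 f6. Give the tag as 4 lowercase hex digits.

031b

Key hex bytes 32 c7 4c ac 29 3a 6a ea b2 is 9 bytes > B = 7, so hash it first: H(key) = 04 5a, then zero-pad to 7 bytes: K' = 04 5a 00 00 00 00 00.
K' ⊕ ipad = 32 6c 36 36 36 36 36.  K' ⊕ opad = 58 06 5c 5c 5c 5c 5c.
Inner input = (K'⊕ipad) ∥ m = 32 6c 36 36 36 36 36 ∥ 2d 20 f6.
Inner hash: sum = 50+108+54+54+54+54+54+45+32+246 = 751 → 02 ef.
Outer input = (K'⊕opad) ∥ inner = 58 06 5c 5c 5c 5c 5c ∥ 02 ef.
Outer hash (tag): sum = 88+6+92+92+92+92+92+2+239 = 795 → 03 1b.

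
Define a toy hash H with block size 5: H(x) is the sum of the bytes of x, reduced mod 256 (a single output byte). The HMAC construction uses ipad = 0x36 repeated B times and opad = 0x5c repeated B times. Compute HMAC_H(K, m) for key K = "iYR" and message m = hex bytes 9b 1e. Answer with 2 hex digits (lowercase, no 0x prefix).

Key "iYR" = 69 59 52 is 3 bytes ≤ B = 5; zero-pad to 5 bytes: K' = 69 59 52 00 00.
K' ⊕ ipad = 5f 6f 64 36 36.  K' ⊕ opad = 35 05 0e 5c 5c.
Inner input = (K'⊕ipad) ∥ m = 5f 6f 64 36 36 ∥ 9b 1e.
Inner hash: sum = 95+111+100+54+54+155+30 = 599; mod 256 = 87 → 57.
Outer input = (K'⊕opad) ∥ inner = 35 05 0e 5c 5c ∥ 57.
Outer hash (tag): sum = 53+5+14+92+92+87 = 343; mod 256 = 87 → 57.

57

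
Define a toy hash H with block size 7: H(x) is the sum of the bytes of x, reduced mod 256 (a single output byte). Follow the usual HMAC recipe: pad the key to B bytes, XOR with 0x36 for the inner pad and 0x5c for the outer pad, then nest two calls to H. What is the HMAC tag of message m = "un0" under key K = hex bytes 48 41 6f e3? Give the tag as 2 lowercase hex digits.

Key hex bytes 48 41 6f e3 is 4 bytes ≤ B = 7; zero-pad to 7 bytes: K' = 48 41 6f e3 00 00 00.
K' ⊕ ipad = 7e 77 59 d5 36 36 36.  K' ⊕ opad = 14 1d 33 bf 5c 5c 5c.
Inner input = (K'⊕ipad) ∥ m = 7e 77 59 d5 36 36 36 ∥ 75 6e 30.
Inner hash: sum = 126+119+89+213+54+54+54+117+110+48 = 984; mod 256 = 216 → d8.
Outer input = (K'⊕opad) ∥ inner = 14 1d 33 bf 5c 5c 5c ∥ d8.
Outer hash (tag): sum = 20+29+51+191+92+92+92+216 = 783; mod 256 = 15 → 0f.

0f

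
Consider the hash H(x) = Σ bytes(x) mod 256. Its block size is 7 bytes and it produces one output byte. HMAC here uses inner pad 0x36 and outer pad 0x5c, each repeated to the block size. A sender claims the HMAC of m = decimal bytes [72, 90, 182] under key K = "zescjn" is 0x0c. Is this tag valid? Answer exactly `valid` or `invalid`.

valid

Key "zescjn" = 7a 65 73 63 6a 6e is 6 bytes ≤ B = 7; zero-pad to 7 bytes: K' = 7a 65 73 63 6a 6e 00.
K' ⊕ ipad = 4c 53 45 55 5c 58 36; K' ⊕ opad = 26 39 2f 3f 36 32 5c.
Inner hash: sum = 76+83+69+85+92+88+54+72+90+182 = 891; mod 256 = 123 → 7b.
Outer hash (recomputed tag): sum = 38+57+47+63+54+50+92+123 = 524; mod 256 = 12 → 0c.
Recomputed tag = 0c; claimed = 0c → match.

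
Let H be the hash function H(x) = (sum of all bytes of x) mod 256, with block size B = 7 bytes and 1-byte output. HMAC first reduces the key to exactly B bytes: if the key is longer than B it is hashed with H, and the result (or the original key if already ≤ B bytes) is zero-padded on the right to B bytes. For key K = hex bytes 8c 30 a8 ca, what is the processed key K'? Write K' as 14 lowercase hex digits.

8c30a8ca000000

Key hex bytes 8c 30 a8 ca is 4 bytes ≤ B = 7; zero-pad to 7 bytes: K' = 8c 30 a8 ca 00 00 00.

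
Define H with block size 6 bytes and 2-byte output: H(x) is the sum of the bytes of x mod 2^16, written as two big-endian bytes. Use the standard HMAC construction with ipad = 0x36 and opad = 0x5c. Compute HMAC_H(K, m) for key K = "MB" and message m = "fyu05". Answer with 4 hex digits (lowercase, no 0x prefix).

Key "MB" = 4d 42 is 2 bytes ≤ B = 6; zero-pad to 6 bytes: K' = 4d 42 00 00 00 00.
K' ⊕ ipad = 7b 74 36 36 36 36.  K' ⊕ opad = 11 1e 5c 5c 5c 5c.
Inner input = (K'⊕ipad) ∥ m = 7b 74 36 36 36 36 ∥ 66 79 75 30 35.
Inner hash: sum = 123+116+54+54+54+54+102+121+117+48+53 = 896 → 03 80.
Outer input = (K'⊕opad) ∥ inner = 11 1e 5c 5c 5c 5c ∥ 03 80.
Outer hash (tag): sum = 17+30+92+92+92+92+3+128 = 546 → 02 22.

0222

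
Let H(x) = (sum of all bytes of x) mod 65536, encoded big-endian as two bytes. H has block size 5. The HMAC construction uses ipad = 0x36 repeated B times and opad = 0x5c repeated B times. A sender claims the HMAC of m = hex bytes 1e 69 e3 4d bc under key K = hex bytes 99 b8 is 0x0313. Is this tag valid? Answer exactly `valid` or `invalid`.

Key hex bytes 99 b8 is 2 bytes ≤ B = 5; zero-pad to 5 bytes: K' = 99 b8 00 00 00.
K' ⊕ ipad = af 8e 36 36 36; K' ⊕ opad = c5 e4 5c 5c 5c.
Inner hash: sum = 175+142+54+54+54+30+105+227+77+188 = 1106 → 04 52.
Outer hash (recomputed tag): sum = 197+228+92+92+92+4+82 = 787 → 03 13.
Recomputed tag = 0313; claimed = 0313 → match.

valid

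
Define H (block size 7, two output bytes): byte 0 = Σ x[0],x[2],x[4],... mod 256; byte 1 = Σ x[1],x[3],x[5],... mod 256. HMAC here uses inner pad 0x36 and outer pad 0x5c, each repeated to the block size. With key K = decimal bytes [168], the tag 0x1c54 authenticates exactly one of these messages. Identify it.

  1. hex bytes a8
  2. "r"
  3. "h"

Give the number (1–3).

Key decimal bytes [168] = a8 is 1 byte ≤ B = 7; zero-pad to 7 bytes: K' = a8 00 00 00 00 00 00.
K' ⊕ ipad = 9e 36 36 36 36 36 36; K' ⊕ opad = f4 5c 5c 5c 5c 5c 5c.
m1: inner = H(9e 36 36 36 36 36 36 a8) = 40 4a; tag = H(f4 5c 5c 5c 5c 5c 5c 40 4a) = 5254
m2: inner = H(9e 36 36 36 36 36 36 72) = 40 14; tag = H(f4 5c 5c 5c 5c 5c 5c 40 14) = 1c54 ← matches
m3: inner = H(9e 36 36 36 36 36 36 68) = 40 0a; tag = H(f4 5c 5c 5c 5c 5c 5c 40 0a) = 1254

2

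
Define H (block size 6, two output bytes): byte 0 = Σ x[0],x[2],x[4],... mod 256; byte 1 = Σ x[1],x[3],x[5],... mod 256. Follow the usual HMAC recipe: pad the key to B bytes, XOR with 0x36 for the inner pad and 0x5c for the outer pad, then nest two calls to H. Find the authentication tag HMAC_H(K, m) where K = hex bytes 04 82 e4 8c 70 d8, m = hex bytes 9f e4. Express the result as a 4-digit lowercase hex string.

2572

Key hex bytes 04 82 e4 8c 70 d8 is exactly B = 6 bytes: K' = 04 82 e4 8c 70 d8.
K' ⊕ ipad = 32 b4 d2 ba 46 ee.  K' ⊕ opad = 58 de b8 d0 2c 84.
Inner input = (K'⊕ipad) ∥ m = 32 b4 d2 ba 46 ee ∥ 9f e4.
Inner hash: even-index sum = 489 mod 256 = 233; odd-index sum = 832 mod 256 = 64 → e9 40.
Outer input = (K'⊕opad) ∥ inner = 58 de b8 d0 2c 84 ∥ e9 40.
Outer hash (tag): even-index sum = 549 mod 256 = 37; odd-index sum = 626 mod 256 = 114 → 25 72.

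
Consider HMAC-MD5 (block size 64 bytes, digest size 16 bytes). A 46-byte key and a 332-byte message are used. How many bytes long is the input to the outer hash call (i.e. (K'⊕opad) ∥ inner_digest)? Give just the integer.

80

Key is 46 ≤ 64 bytes, zero-padded: |K'| = 64.
Outer input = (K'⊕opad) ∥ H(inner) → 64 + 16 = 80 bytes.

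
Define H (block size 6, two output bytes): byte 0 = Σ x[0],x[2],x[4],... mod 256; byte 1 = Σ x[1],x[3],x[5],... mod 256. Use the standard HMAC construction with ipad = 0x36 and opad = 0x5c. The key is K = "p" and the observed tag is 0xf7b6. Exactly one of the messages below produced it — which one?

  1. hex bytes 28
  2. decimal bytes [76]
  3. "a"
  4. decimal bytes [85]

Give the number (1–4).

3

Key "p" = 70 is 1 byte ≤ B = 6; zero-pad to 6 bytes: K' = 70 00 00 00 00 00.
K' ⊕ ipad = 46 36 36 36 36 36; K' ⊕ opad = 2c 5c 5c 5c 5c 5c.
m1: inner = H(46 36 36 36 36 36 28) = da a2; tag = H(2c 5c 5c 5c 5c 5c da a2) = beb6
m2: inner = H(46 36 36 36 36 36 4c) = fe a2; tag = H(2c 5c 5c 5c 5c 5c fe a2) = e2b6
m3: inner = H(46 36 36 36 36 36 61) = 13 a2; tag = H(2c 5c 5c 5c 5c 5c 13 a2) = f7b6 ← matches
m4: inner = H(46 36 36 36 36 36 55) = 07 a2; tag = H(2c 5c 5c 5c 5c 5c 07 a2) = ebb6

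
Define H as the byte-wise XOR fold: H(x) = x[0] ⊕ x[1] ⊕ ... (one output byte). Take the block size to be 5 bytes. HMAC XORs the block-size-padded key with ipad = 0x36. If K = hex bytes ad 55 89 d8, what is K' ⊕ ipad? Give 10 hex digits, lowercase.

9b63bfee36

Key hex bytes ad 55 89 d8 is 4 bytes ≤ B = 5; zero-pad to 5 bytes: K' = ad 55 89 d8 00.
XOR each byte with 0x36: ad⊕36=9b, 55⊕36=63, 89⊕36=bf, d8⊕36=ee, 00⊕36=36.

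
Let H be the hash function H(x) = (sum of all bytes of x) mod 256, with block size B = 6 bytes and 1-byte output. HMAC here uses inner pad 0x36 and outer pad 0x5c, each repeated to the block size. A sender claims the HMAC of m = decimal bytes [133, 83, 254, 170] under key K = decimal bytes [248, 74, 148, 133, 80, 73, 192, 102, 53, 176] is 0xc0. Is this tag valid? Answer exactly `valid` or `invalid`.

invalid

Key decimal bytes [248, 74, 148, 133, 80, 73, 192, 102, 53, 176] = f8 4a 94 85 50 49 c0 66 35 b0 is 10 bytes > B = 6, so hash it first: H(key) = ff, then zero-pad to 6 bytes: K' = ff 00 00 00 00 00.
K' ⊕ ipad = c9 36 36 36 36 36; K' ⊕ opad = a3 5c 5c 5c 5c 5c.
Inner hash: sum = 201+54+54+54+54+54+133+83+254+170 = 1111; mod 256 = 87 → 57.
Outer hash (recomputed tag): sum = 163+92+92+92+92+92+87 = 710; mod 256 = 198 → c6.
Recomputed tag = c6; claimed = c0 → mismatch.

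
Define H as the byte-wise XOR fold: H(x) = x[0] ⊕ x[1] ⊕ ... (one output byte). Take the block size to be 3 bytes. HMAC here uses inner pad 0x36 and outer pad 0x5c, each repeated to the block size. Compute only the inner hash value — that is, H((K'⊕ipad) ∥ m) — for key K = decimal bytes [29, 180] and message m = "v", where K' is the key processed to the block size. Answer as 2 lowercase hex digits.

e9

Key decimal bytes [29, 180] = 1d b4 is 2 bytes ≤ B = 3; zero-pad to 3 bytes: K' = 1d b4 00.
K' ⊕ ipad = 2b 82 36.
Inner input = 2b 82 36 ∥ 76.
Inner hash: XOR 2b⊕82⊕36⊕76 = e9.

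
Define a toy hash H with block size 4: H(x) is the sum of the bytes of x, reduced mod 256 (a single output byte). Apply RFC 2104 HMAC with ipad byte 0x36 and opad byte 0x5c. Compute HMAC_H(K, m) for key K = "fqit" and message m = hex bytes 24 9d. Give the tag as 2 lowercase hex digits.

bd

Key "fqit" = 66 71 69 74 is exactly B = 4 bytes: K' = 66 71 69 74.
K' ⊕ ipad = 50 47 5f 42.  K' ⊕ opad = 3a 2d 35 28.
Inner input = (K'⊕ipad) ∥ m = 50 47 5f 42 ∥ 24 9d.
Inner hash: sum = 80+71+95+66+36+157 = 505; mod 256 = 249 → f9.
Outer input = (K'⊕opad) ∥ inner = 3a 2d 35 28 ∥ f9.
Outer hash (tag): sum = 58+45+53+40+249 = 445; mod 256 = 189 → bd.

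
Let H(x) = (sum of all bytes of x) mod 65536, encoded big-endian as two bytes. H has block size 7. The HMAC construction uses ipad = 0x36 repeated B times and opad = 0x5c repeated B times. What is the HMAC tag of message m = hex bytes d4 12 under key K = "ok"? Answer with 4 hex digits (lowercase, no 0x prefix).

Key "ok" = 6f 6b is 2 bytes ≤ B = 7; zero-pad to 7 bytes: K' = 6f 6b 00 00 00 00 00.
K' ⊕ ipad = 59 5d 36 36 36 36 36.  K' ⊕ opad = 33 37 5c 5c 5c 5c 5c.
Inner input = (K'⊕ipad) ∥ m = 59 5d 36 36 36 36 36 ∥ d4 12.
Inner hash: sum = 89+93+54+54+54+54+54+212+18 = 682 → 02 aa.
Outer input = (K'⊕opad) ∥ inner = 33 37 5c 5c 5c 5c 5c ∥ 02 aa.
Outer hash (tag): sum = 51+55+92+92+92+92+92+2+170 = 738 → 02 e2.

02e2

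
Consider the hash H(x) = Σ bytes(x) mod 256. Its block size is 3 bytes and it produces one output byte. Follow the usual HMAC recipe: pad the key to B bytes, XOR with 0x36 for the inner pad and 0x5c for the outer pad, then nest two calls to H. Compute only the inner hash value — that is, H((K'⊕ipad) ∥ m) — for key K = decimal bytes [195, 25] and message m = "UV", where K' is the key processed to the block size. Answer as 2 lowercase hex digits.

Key decimal bytes [195, 25] = c3 19 is 2 bytes ≤ B = 3; zero-pad to 3 bytes: K' = c3 19 00.
K' ⊕ ipad = f5 2f 36.
Inner input = f5 2f 36 ∥ 55 56.
Inner hash: sum = 245+47+54+85+86 = 517; mod 256 = 5 → 05.

05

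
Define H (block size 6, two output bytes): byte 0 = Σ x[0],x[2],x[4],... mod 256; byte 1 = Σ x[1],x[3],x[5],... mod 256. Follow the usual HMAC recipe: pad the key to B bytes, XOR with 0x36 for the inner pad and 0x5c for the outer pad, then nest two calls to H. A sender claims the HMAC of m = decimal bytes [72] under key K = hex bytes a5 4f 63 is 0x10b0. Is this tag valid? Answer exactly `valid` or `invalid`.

Key hex bytes a5 4f 63 is 3 bytes ≤ B = 6; zero-pad to 6 bytes: K' = a5 4f 63 00 00 00.
K' ⊕ ipad = 93 79 55 36 36 36; K' ⊕ opad = f9 13 3f 5c 5c 5c.
Inner hash: even-index sum = 358 mod 256 = 102; odd-index sum = 229 mod 256 = 229 → 66 e5.
Outer hash (recomputed tag): even-index sum = 506 mod 256 = 250; odd-index sum = 432 mod 256 = 176 → fa b0.
Recomputed tag = fab0; claimed = 10b0 → mismatch.

invalid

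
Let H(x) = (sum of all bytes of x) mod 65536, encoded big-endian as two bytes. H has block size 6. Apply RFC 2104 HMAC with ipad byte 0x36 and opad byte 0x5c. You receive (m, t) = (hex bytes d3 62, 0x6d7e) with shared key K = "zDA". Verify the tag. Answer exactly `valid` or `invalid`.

Key "zDA" = 7a 44 41 is 3 bytes ≤ B = 6; zero-pad to 6 bytes: K' = 7a 44 41 00 00 00.
K' ⊕ ipad = 4c 72 77 36 36 36; K' ⊕ opad = 26 18 1d 5c 5c 5c.
Inner hash: sum = 76+114+119+54+54+54+211+98 = 780 → 03 0c.
Outer hash (recomputed tag): sum = 38+24+29+92+92+92+3+12 = 382 → 01 7e.
Recomputed tag = 017e; claimed = 6d7e → mismatch.

invalid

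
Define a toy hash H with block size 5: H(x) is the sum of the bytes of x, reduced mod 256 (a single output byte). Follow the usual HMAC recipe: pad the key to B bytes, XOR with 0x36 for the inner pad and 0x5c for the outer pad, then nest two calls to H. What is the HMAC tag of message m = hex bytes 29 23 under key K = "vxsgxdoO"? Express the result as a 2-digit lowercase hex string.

Key "vxsgxdoO" = 76 78 73 67 78 64 6f 4f is 8 bytes > B = 5, so hash it first: H(key) = 62, then zero-pad to 5 bytes: K' = 62 00 00 00 00.
K' ⊕ ipad = 54 36 36 36 36.  K' ⊕ opad = 3e 5c 5c 5c 5c.
Inner input = (K'⊕ipad) ∥ m = 54 36 36 36 36 ∥ 29 23.
Inner hash: sum = 84+54+54+54+54+41+35 = 376; mod 256 = 120 → 78.
Outer input = (K'⊕opad) ∥ inner = 3e 5c 5c 5c 5c ∥ 78.
Outer hash (tag): sum = 62+92+92+92+92+120 = 550; mod 256 = 38 → 26.

26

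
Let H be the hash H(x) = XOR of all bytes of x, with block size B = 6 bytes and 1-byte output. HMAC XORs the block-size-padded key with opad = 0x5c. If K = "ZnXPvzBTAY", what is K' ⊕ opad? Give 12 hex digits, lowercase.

Key "ZnXPvzBTAY" = 5a 6e 58 50 76 7a 42 54 41 59 is 10 bytes > B = 6, so hash it first: H(key) = 3e, then zero-pad to 6 bytes: K' = 3e 00 00 00 00 00.
XOR each byte with 0x5c: 3e⊕5c=62, 00⊕5c=5c, 00⊕5c=5c, 00⊕5c=5c, 00⊕5c=5c, 00⊕5c=5c.

625c5c5c5c5c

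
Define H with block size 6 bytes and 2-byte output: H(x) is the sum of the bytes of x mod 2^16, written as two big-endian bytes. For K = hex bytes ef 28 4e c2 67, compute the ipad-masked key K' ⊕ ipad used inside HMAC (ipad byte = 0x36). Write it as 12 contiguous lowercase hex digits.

Key hex bytes ef 28 4e c2 67 is 5 bytes ≤ B = 6; zero-pad to 6 bytes: K' = ef 28 4e c2 67 00.
XOR each byte with 0x36: ef⊕36=d9, 28⊕36=1e, 4e⊕36=78, c2⊕36=f4, 67⊕36=51, 00⊕36=36.

d91e78f45136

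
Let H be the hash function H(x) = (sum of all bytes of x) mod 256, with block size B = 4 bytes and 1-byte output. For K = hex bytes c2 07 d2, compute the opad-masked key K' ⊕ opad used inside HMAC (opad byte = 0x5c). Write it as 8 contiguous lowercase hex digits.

Key hex bytes c2 07 d2 is 3 bytes ≤ B = 4; zero-pad to 4 bytes: K' = c2 07 d2 00.
XOR each byte with 0x5c: c2⊕5c=9e, 07⊕5c=5b, d2⊕5c=8e, 00⊕5c=5c.

9e5b8e5c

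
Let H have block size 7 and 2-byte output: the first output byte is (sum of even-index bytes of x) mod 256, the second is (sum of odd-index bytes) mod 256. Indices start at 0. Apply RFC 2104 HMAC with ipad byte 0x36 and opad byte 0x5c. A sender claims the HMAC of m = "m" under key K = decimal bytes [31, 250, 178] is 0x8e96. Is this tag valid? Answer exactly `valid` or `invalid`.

Key decimal bytes [31, 250, 178] = 1f fa b2 is 3 bytes ≤ B = 7; zero-pad to 7 bytes: K' = 1f fa b2 00 00 00 00.
K' ⊕ ipad = 29 cc 84 36 36 36 36; K' ⊕ opad = 43 a6 ee 5c 5c 5c 5c.
Inner hash: even-index sum = 281 mod 256 = 25; odd-index sum = 421 mod 256 = 165 → 19 a5.
Outer hash (recomputed tag): even-index sum = 654 mod 256 = 142; odd-index sum = 375 mod 256 = 119 → 8e 77.
Recomputed tag = 8e77; claimed = 8e96 → mismatch.

invalid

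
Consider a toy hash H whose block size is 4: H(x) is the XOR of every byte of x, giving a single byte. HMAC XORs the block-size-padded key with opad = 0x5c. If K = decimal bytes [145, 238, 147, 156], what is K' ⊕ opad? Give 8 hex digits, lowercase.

Key decimal bytes [145, 238, 147, 156] = 91 ee 93 9c is exactly B = 4 bytes: K' = 91 ee 93 9c.
XOR each byte with 0x5c: 91⊕5c=cd, ee⊕5c=b2, 93⊕5c=cf, 9c⊕5c=c0.

cdb2cfc0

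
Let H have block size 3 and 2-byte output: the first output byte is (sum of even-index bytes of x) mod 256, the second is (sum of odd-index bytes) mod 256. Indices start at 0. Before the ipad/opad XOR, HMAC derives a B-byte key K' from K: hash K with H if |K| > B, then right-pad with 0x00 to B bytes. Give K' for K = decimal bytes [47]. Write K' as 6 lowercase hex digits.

Key decimal bytes [47] = 2f is 1 byte ≤ B = 3; zero-pad to 3 bytes: K' = 2f 00 00.

2f0000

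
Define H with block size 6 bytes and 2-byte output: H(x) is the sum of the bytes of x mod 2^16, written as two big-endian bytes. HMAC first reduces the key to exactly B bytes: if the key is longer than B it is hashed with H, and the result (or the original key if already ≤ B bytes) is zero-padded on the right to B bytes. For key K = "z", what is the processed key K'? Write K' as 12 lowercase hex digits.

7a0000000000

Key "z" = 7a is 1 byte ≤ B = 6; zero-pad to 6 bytes: K' = 7a 00 00 00 00 00.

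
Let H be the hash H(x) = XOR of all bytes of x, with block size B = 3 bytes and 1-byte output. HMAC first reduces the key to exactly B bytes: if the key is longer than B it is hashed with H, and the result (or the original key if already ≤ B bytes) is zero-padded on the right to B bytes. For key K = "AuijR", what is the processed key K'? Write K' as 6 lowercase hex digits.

|K| = 5 > B = 3, so first hash the key.
H(K): XOR 41⊕75⊕69⊕6a⊕52 = 65.
Zero-pad H(K) = 65 to 3 bytes: K' = 65 00 00.

650000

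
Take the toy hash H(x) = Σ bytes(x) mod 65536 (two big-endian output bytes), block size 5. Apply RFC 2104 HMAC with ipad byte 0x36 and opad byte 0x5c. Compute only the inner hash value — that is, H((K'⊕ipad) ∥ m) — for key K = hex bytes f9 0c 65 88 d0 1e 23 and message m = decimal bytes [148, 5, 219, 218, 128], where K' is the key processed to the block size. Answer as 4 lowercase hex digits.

Key hex bytes f9 0c 65 88 d0 1e 23 is 7 bytes > B = 5, so hash it first: H(key) = 03 03, then zero-pad to 5 bytes: K' = 03 03 00 00 00.
K' ⊕ ipad = 35 35 36 36 36.
Inner input = 35 35 36 36 36 ∥ 94 05 db da 80.
Inner hash: sum = 53+53+54+54+54+148+5+219+218+128 = 986 → 03 da.

03da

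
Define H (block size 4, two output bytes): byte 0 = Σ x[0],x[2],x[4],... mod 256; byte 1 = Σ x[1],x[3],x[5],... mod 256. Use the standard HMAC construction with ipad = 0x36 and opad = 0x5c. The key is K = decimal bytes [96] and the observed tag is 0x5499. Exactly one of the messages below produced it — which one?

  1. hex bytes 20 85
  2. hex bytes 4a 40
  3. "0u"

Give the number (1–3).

3

Key decimal bytes [96] = 60 is 1 byte ≤ B = 4; zero-pad to 4 bytes: K' = 60 00 00 00.
K' ⊕ ipad = 56 36 36 36; K' ⊕ opad = 3c 5c 5c 5c.
m1: inner = H(56 36 36 36 20 85) = ac f1; tag = H(3c 5c 5c 5c ac f1) = 44a9
m2: inner = H(56 36 36 36 4a 40) = d6 ac; tag = H(3c 5c 5c 5c d6 ac) = 6e64
m3: inner = H(56 36 36 36 30 75) = bc e1; tag = H(3c 5c 5c 5c bc e1) = 5499 ← matches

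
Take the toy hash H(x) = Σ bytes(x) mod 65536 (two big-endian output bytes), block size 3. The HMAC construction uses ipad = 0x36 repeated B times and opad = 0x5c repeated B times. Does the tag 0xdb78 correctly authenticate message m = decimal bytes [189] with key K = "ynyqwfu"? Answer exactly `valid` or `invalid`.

invalid

Key "ynyqwfu" = 79 6e 79 71 77 66 75 is 7 bytes > B = 3, so hash it first: H(key) = 03 23, then zero-pad to 3 bytes: K' = 03 23 00.
K' ⊕ ipad = 35 15 36; K' ⊕ opad = 5f 7f 5c.
Inner hash: sum = 53+21+54+189 = 317 → 01 3d.
Outer hash (recomputed tag): sum = 95+127+92+1+61 = 376 → 01 78.
Recomputed tag = 0178; claimed = db78 → mismatch.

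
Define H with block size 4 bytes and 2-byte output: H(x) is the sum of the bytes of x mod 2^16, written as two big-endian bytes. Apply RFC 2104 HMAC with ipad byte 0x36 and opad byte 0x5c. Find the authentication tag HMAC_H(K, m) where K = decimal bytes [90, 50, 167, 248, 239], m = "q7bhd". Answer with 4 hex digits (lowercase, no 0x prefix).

Key decimal bytes [90, 50, 167, 248, 239] = 5a 32 a7 f8 ef is 5 bytes > B = 4, so hash it first: H(key) = 03 1a, then zero-pad to 4 bytes: K' = 03 1a 00 00.
K' ⊕ ipad = 35 2c 36 36.  K' ⊕ opad = 5f 46 5c 5c.
Inner input = (K'⊕ipad) ∥ m = 35 2c 36 36 ∥ 71 37 62 68 64.
Inner hash: sum = 53+44+54+54+113+55+98+104+100 = 675 → 02 a3.
Outer input = (K'⊕opad) ∥ inner = 5f 46 5c 5c ∥ 02 a3.
Outer hash (tag): sum = 95+70+92+92+2+163 = 514 → 02 02.

0202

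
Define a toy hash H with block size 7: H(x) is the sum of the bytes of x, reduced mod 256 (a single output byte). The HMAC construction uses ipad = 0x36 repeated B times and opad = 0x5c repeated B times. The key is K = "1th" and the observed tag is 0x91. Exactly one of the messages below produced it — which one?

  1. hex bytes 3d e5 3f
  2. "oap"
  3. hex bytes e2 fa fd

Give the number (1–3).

3

Key "1th" = 31 74 68 is 3 bytes ≤ B = 7; zero-pad to 7 bytes: K' = 31 74 68 00 00 00 00.
K' ⊕ ipad = 07 42 5e 36 36 36 36; K' ⊕ opad = 6d 28 34 5c 5c 5c 5c.
m1: inner = H(07 42 5e 36 36 36 36 3d e5 3f) = e0; tag = H(6d 28 34 5c 5c 5c 5c e0) = 19
m2: inner = H(07 42 5e 36 36 36 36 6f 61 70) = bf; tag = H(6d 28 34 5c 5c 5c 5c bf) = f8
m3: inner = H(07 42 5e 36 36 36 36 e2 fa fd) = 58; tag = H(6d 28 34 5c 5c 5c 5c 58) = 91 ← matches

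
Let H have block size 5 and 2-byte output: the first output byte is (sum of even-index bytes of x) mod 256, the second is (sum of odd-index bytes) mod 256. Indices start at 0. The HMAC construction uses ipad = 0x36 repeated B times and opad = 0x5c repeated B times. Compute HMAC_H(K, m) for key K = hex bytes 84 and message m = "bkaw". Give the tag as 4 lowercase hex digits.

bfb8

Key hex bytes 84 is 1 byte ≤ B = 5; zero-pad to 5 bytes: K' = 84 00 00 00 00.
K' ⊕ ipad = b2 36 36 36 36.  K' ⊕ opad = d8 5c 5c 5c 5c.
Inner input = (K'⊕ipad) ∥ m = b2 36 36 36 36 ∥ 62 6b 61 77.
Inner hash: even-index sum = 512 mod 256 = 0; odd-index sum = 303 mod 256 = 47 → 00 2f.
Outer input = (K'⊕opad) ∥ inner = d8 5c 5c 5c 5c ∥ 00 2f.
Outer hash (tag): even-index sum = 447 mod 256 = 191; odd-index sum = 184 mod 256 = 184 → bf b8.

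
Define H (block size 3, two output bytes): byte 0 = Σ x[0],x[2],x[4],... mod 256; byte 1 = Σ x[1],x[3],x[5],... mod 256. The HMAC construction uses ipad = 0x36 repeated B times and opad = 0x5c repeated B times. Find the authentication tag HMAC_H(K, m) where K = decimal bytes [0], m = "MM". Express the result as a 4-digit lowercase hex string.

Key decimal bytes [0] = 00 is 1 byte ≤ B = 3; zero-pad to 3 bytes: K' = 00 00 00.
K' ⊕ ipad = 36 36 36.  K' ⊕ opad = 5c 5c 5c.
Inner input = (K'⊕ipad) ∥ m = 36 36 36 ∥ 4d 4d.
Inner hash: even-index sum = 185 mod 256 = 185; odd-index sum = 131 mod 256 = 131 → b9 83.
Outer input = (K'⊕opad) ∥ inner = 5c 5c 5c ∥ b9 83.
Outer hash (tag): even-index sum = 315 mod 256 = 59; odd-index sum = 277 mod 256 = 21 → 3b 15.

3b15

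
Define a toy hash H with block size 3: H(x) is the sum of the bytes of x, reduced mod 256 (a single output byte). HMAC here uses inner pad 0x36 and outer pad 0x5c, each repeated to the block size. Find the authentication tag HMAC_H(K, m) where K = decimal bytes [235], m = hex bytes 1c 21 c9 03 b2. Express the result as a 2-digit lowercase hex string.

73

Key decimal bytes [235] = eb is 1 byte ≤ B = 3; zero-pad to 3 bytes: K' = eb 00 00.
K' ⊕ ipad = dd 36 36.  K' ⊕ opad = b7 5c 5c.
Inner input = (K'⊕ipad) ∥ m = dd 36 36 ∥ 1c 21 c9 03 b2.
Inner hash: sum = 221+54+54+28+33+201+3+178 = 772; mod 256 = 4 → 04.
Outer input = (K'⊕opad) ∥ inner = b7 5c 5c ∥ 04.
Outer hash (tag): sum = 183+92+92+4 = 371; mod 256 = 115 → 73.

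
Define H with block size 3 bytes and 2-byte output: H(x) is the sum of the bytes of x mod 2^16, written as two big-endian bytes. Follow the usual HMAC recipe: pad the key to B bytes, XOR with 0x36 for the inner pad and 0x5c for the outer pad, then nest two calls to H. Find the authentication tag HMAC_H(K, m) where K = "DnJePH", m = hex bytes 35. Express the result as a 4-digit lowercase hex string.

Key "DnJePH" = 44 6e 4a 65 50 48 is 6 bytes > B = 3, so hash it first: H(key) = 01 f9, then zero-pad to 3 bytes: K' = 01 f9 00.
K' ⊕ ipad = 37 cf 36.  K' ⊕ opad = 5d a5 5c.
Inner input = (K'⊕ipad) ∥ m = 37 cf 36 ∥ 35.
Inner hash: sum = 55+207+54+53 = 369 → 01 71.
Outer input = (K'⊕opad) ∥ inner = 5d a5 5c ∥ 01 71.
Outer hash (tag): sum = 93+165+92+1+113 = 464 → 01 d0.

01d0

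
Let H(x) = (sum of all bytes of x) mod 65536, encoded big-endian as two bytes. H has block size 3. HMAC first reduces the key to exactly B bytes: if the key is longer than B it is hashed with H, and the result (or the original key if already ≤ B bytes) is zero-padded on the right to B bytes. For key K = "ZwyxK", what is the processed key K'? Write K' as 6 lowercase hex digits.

020d00

|K| = 5 > B = 3, so first hash the key.
H(K): sum = 90+119+121+120+75 = 525 → 02 0d.
Zero-pad H(K) = 02 0d to 3 bytes: K' = 02 0d 00.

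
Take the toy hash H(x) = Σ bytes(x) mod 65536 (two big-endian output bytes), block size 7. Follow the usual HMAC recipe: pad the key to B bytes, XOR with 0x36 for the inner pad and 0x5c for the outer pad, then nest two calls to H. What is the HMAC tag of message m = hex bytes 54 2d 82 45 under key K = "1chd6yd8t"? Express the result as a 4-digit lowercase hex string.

Key "1chd6yd8t" = 31 63 68 64 36 79 64 38 74 is 9 bytes > B = 7, so hash it first: H(key) = 03 1f, then zero-pad to 7 bytes: K' = 03 1f 00 00 00 00 00.
K' ⊕ ipad = 35 29 36 36 36 36 36.  K' ⊕ opad = 5f 43 5c 5c 5c 5c 5c.
Inner input = (K'⊕ipad) ∥ m = 35 29 36 36 36 36 36 ∥ 54 2d 82 45.
Inner hash: sum = 53+41+54+54+54+54+54+84+45+130+69 = 692 → 02 b4.
Outer input = (K'⊕opad) ∥ inner = 5f 43 5c 5c 5c 5c 5c ∥ 02 b4.
Outer hash (tag): sum = 95+67+92+92+92+92+92+2+180 = 804 → 03 24.

0324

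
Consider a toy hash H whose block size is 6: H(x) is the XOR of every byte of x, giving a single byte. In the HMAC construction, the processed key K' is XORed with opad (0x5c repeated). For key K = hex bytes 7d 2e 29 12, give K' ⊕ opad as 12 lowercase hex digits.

2172754e5c5c

Key hex bytes 7d 2e 29 12 is 4 bytes ≤ B = 6; zero-pad to 6 bytes: K' = 7d 2e 29 12 00 00.
XOR each byte with 0x5c: 7d⊕5c=21, 2e⊕5c=72, 29⊕5c=75, 12⊕5c=4e, 00⊕5c=5c, 00⊕5c=5c.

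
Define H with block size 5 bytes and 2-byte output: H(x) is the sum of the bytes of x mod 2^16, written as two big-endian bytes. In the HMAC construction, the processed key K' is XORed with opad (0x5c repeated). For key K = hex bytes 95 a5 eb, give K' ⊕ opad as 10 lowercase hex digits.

c9f9b75c5c

Key hex bytes 95 a5 eb is 3 bytes ≤ B = 5; zero-pad to 5 bytes: K' = 95 a5 eb 00 00.
XOR each byte with 0x5c: 95⊕5c=c9, a5⊕5c=f9, eb⊕5c=b7, 00⊕5c=5c, 00⊕5c=5c.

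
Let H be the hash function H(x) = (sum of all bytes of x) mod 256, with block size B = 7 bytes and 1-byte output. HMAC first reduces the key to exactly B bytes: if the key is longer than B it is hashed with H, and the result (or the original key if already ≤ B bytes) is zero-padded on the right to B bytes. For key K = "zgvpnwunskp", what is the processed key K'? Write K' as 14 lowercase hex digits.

dd000000000000

|K| = 11 > B = 7, so first hash the key.
H(K): sum = 122+103+118+112+110+119+117+110+115+107+112 = 1245; mod 256 = 221 → dd.
Zero-pad H(K) = dd to 7 bytes: K' = dd 00 00 00 00 00 00.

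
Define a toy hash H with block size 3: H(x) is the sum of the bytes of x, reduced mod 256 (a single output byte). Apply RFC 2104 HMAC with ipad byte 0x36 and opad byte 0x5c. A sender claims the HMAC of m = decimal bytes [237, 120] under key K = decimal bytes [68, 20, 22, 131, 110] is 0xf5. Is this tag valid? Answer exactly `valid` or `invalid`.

Key decimal bytes [68, 20, 22, 131, 110] = 44 14 16 83 6e is 5 bytes > B = 3, so hash it first: H(key) = 5f, then zero-pad to 3 bytes: K' = 5f 00 00.
K' ⊕ ipad = 69 36 36; K' ⊕ opad = 03 5c 5c.
Inner hash: sum = 105+54+54+237+120 = 570; mod 256 = 58 → 3a.
Outer hash (recomputed tag): sum = 3+92+92+58 = 245 → f5.
Recomputed tag = f5; claimed = f5 → match.

valid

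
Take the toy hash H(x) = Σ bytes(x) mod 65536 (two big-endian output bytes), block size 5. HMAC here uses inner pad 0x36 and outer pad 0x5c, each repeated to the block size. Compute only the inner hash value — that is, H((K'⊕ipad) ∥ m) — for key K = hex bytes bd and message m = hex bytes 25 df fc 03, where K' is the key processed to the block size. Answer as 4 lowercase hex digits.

Key hex bytes bd is 1 byte ≤ B = 5; zero-pad to 5 bytes: K' = bd 00 00 00 00.
K' ⊕ ipad = 8b 36 36 36 36.
Inner input = 8b 36 36 36 36 ∥ 25 df fc 03.
Inner hash: sum = 139+54+54+54+54+37+223+252+3 = 870 → 03 66.

0366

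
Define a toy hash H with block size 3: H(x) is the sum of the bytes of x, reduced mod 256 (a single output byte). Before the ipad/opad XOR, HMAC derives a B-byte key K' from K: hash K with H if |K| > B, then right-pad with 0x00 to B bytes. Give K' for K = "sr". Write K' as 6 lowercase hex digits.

737200

Key "sr" = 73 72 is 2 bytes ≤ B = 3; zero-pad to 3 bytes: K' = 73 72 00.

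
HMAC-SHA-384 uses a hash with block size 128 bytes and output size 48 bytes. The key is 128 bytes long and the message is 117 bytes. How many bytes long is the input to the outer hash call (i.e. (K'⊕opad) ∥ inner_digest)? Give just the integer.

176

Key is 128 ≤ 128 bytes, zero-padded: |K'| = 128.
Outer input = (K'⊕opad) ∥ H(inner) → 128 + 48 = 176 bytes.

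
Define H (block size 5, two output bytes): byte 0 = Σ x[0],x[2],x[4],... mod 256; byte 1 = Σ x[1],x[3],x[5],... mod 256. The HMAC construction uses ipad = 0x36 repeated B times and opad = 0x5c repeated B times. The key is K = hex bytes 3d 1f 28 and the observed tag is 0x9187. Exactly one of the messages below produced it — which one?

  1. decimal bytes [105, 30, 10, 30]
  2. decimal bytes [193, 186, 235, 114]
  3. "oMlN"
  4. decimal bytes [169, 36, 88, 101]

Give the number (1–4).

4

Key hex bytes 3d 1f 28 is 3 bytes ≤ B = 5; zero-pad to 5 bytes: K' = 3d 1f 28 00 00.
K' ⊕ ipad = 0b 29 1e 36 36; K' ⊕ opad = 61 43 74 5c 5c.
m1: inner = H(0b 29 1e 36 36 69 1e 0a 1e) = 9b d2; tag = H(61 43 74 5c 5c 9b d2) = 033a
m2: inner = H(0b 29 1e 36 36 c1 ba eb 72) = 8b 0b; tag = H(61 43 74 5c 5c 8b 0b) = 3c2a
m3: inner = H(0b 29 1e 36 36 6f 4d 6c 4e) = fa 3a; tag = H(61 43 74 5c 5c fa 3a) = 6b99
m4: inner = H(0b 29 1e 36 36 a9 24 58 65) = e8 60; tag = H(61 43 74 5c 5c e8 60) = 9187 ← matches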